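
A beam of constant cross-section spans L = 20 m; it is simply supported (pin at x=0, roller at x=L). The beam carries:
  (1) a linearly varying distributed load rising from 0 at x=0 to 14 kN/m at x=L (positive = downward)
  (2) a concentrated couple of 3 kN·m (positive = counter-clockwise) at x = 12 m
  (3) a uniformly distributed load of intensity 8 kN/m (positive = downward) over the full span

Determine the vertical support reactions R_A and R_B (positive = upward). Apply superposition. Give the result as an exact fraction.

R_A = 7609/60 kN, R_B = 10391/60 kN

Load 1 — triangular load w₀=14 kN/m (0→w₀ over full span):
  R_A = w₀L/6 = 14·20/6 = 140/3 kN
  R_B = w₀L/3 = 14·20/3 = 280/3 kN
Load 2 — applied couple M₀=3 kN·m at a=12 m (b=L-a=8):
  R_A = M₀/L = 3/20 kN
  R_B = -M₀/L = -3/20 kN
Load 3 — uniform load w=8 kN/m over full span:
  R_A = wL/2 = 8·20/2 = 80 kN
  R_B = wL/2 = 8·20/2 = 80 kN
Superposition: R_A = 7609/60 kN, R_B = 10391/60 kN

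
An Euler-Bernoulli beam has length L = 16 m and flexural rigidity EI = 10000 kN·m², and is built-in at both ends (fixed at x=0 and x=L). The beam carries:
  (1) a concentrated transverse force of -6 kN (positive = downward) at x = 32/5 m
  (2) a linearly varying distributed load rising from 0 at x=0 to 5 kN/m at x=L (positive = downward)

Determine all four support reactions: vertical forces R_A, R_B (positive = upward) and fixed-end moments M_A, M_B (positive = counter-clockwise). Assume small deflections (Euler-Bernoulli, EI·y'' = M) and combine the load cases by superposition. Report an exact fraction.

R_A = 1014/125 kN, M_A = 10816/375 kN·m, R_B = 3236/125 kN, M_B = -6848/125 kN·m

Load 1 — point force P=-6 kN at a=32/5 m (b=L-a=48/5):
  R_A = Pb²(3a+b)/L³ = (-6)·(48/5)²·(3·(32/5)+(48/5))/16³ = -486/125 kN
  M_A = Pab²/L² = (-6)·(32/5)·(48/5)²/16² = -1728/125 kN·m
  R_B = Pa²(a+3b)/L³ = (-6)·(32/5)²·((32/5)+3·(48/5))/16³ = -264/125 kN
  M_B = -Pa²b/L² = -(-6)·(32/5)²·(48/5)/16² = 1152/125 kN·m
Load 2 — triangular load w₀=5 kN/m (0→w₀ over full span):
  R_A = 3w₀L/20 = 3·5·16/20 = 12 kN
  M_A = w₀L²/30 = 5·16²/30 = 128/3 kN·m
  R_B = 7w₀L/20 = 7·5·16/20 = 28 kN
  M_B = -w₀L²/20 = -5·16²/20 = -64 kN·m
Superposition: R_A = 1014/125 kN, M_A = 10816/375 kN·m, R_B = 3236/125 kN, M_B = -6848/125 kN·m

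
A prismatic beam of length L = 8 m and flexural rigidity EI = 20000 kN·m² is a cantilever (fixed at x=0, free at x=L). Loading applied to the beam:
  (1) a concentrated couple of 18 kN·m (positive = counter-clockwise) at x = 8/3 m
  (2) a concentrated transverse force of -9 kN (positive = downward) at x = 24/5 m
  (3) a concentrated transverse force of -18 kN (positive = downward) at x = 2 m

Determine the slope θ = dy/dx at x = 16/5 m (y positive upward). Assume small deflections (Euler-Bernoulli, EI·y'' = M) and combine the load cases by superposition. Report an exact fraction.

θ(16/5) = 1101/125000 rad

Load 1 — applied couple M₀=18 kN·m at a=8/3 m (b=L-a=16/3):
  θ_1 = M₀a/EI  [x>a] = 18·(8/3)/20000 = 3/1250 rad
Load 2 — point force P=-9 kN at a=24/5 m (b=L-a=16/5):
  θ_2 = -Px(2a-x)/(2EI)  [x≤a] = -(-9)·(16/5)·(2·(24/5)-(16/5))/(2·20000) = 72/15625 rad
Load 3 — point force P=-18 kN at a=2 m (b=L-a=6):
  θ_3 = -Pa²/(2EI)  [x>a] = -(-18)·2²/(2·20000) = 9/5000 rad
Superposition: θ = Σ θ_i = 1101/125000 rad ≈ 0.008808 rad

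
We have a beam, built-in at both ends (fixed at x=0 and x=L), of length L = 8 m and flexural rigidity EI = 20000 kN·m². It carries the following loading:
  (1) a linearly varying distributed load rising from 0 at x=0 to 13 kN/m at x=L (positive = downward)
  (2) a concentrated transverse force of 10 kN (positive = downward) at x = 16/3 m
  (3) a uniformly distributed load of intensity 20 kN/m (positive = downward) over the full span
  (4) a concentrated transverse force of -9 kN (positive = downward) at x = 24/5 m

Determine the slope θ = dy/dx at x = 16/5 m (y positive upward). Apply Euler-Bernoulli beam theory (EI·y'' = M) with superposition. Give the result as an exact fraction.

Load 1 — triangular load w₀=13 kN/m (0→w₀ over full span):
  θ_1 = -w₀(2x(L-x)(L-2x)(x+2L)+x²(L-x)²)/(120LEI) = -13·(2·(16/5)·(8-(16/5))·(8-2·(16/5))·((16/5)+2·8)+(16/5)²·(8-(16/5))²)/(120·8·20000) = -312/390625 rad
Load 2 — point force P=10 kN at a=16/3 m (b=L-a=8/3):
  θ_2 = -Pb²x(2aL-(3a+b)x)/(2L³EI)  [x≤a] = -10·(8/3)²·(16/5)·(2·(16/3)·8-(3·(16/3)+(8/3))·(16/5))/(2·8³·20000) = -8/28125 rad
Load 3 — uniform load w=20 kN/m over full span:
  θ_3 = -wx(L-x)(L-2x)/(12EI) = -20·(16/5)·(8-(16/5))·(8-2·(16/5))/(12·20000) = -32/15625 rad
Load 4 — point force P=-9 kN at a=24/5 m (b=L-a=16/5):
  θ_4 = -Pb²x(2aL-(3a+b)x)/(2L³EI)  [x≤a] = -(-9)·(16/5)²·(16/5)·(2·(24/5)·8-(3·(24/5)+(16/5))·(16/5))/(2·8³·20000) = 576/1953125 rad
Superposition: θ = Σ θ_i = -49856/17578125 rad ≈ -0.002836 rad

θ(16/5) = -49856/17578125 rad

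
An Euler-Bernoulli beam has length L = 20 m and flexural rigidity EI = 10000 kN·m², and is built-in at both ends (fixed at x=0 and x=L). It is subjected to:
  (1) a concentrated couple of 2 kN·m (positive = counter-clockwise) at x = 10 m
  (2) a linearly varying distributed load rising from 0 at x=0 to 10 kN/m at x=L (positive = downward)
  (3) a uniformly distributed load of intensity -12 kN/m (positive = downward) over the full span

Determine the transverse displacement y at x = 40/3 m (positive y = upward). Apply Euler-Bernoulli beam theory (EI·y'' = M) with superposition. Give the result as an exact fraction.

y(40/3) = 16027/72900 m

Load 1 — applied couple M₀=2 kN·m at a=10 m (b=L-a=10):
  y_1 = (R_Ax³/6 - M_Ax²/2 - M₀(x-a)²/2)/EI  [x>a] with R_A=3/20, M_A=1/2 = ((3/20)·(40/3)³/6 - (1/2)·(40/3)²/2 - 2·((40/3)-10)²/2)/10000 = 1/2700 m
Load 2 — triangular load w₀=10 kN/m (0→w₀ over full span):
  y_2 = -w₀x²(L-x)²(x+2L)/(120LEI) = -10·(40/3)²·(20-(40/3))²·((40/3)+2·20)/(120·20·10000) = -128/729 m
Load 3 — uniform load w=-12 kN/m over full span:
  y_3 = -wx²(L-x)²/(24EI) = -(-12)·(40/3)²·(20-(40/3))²/(24·10000) = 32/81 m
Superposition: y = Σ y_i = 16027/72900 m ≈ 0.219849 m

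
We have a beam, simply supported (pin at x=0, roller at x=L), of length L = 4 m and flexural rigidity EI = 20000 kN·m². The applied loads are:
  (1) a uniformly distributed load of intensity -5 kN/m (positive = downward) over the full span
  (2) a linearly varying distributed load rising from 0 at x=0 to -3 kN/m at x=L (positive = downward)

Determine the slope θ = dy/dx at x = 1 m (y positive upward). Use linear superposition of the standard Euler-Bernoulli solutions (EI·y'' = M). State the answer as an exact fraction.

Load 1 — uniform load w=-5 kN/m over full span:
  θ_1 = -w(L³-6Lx²+4x³)/(24EI) = -(-5)·(4³-6·4·1²+4·1³)/(24·20000) = 11/24000 rad
Load 2 — triangular load w₀=-3 kN/m (0→w₀ over full span):
  θ_2 = -w₀(7L⁴-30L²x²+15x⁴)/(360LEI) = -(-3)·(7·4⁴-30·4²·1²+15·1⁴)/(360·4·20000) = 1327/9600000 rad
Superposition: θ = Σ θ_i = 1909/3200000 rad ≈ 0.000597 rad

θ(1) = 1909/3200000 rad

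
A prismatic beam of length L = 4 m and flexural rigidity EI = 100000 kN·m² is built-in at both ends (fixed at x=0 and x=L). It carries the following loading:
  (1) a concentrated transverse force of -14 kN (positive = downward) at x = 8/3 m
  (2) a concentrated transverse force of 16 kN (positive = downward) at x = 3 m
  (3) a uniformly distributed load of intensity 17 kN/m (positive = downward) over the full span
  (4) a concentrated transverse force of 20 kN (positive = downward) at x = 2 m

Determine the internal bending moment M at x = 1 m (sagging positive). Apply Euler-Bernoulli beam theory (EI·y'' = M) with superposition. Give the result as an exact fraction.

M(1) = 77/27 kN·m

Load 1 — point force P=-14 kN at a=8/3 m (b=L-a=4/3):
  M_1 = Pb²(3a+b)x/L³ - Pab²/L²  [x≤a] = (-14)·(4/3)²·(3·(8/3)+(4/3))·1/4³ - (-14)·(8/3)·(4/3)²/4² = 14/27 kN·m
Load 2 — point force P=16 kN at a=3 m (b=L-a=1):
  M_2 = Pb²(3a+b)x/L³ - Pab²/L²  [x≤a] = 16·1²·(3·3+1)·1/4³ - 16·3·1²/4² = -1/2 kN·m
Load 3 — uniform load w=17 kN/m over full span:
  M_3 = wLx/2 - wL²/12 - wx²/2 = 17·4·1/2 - 17·4²/12 - 17·1²/2 = 17/6 kN·m
Load 4 — point force P=20 kN at a=2 m (b=L-a=2):
  M_4 = Pb²(3a+b)x/L³ - Pab²/L²  [x≤a] = 20·2²·(3·2+2)·1/4³ - 20·2·2²/4² = 0 kN·m
Superposition: M = Σ M_i = 77/27 kN·m ≈ 2.851852 kN·m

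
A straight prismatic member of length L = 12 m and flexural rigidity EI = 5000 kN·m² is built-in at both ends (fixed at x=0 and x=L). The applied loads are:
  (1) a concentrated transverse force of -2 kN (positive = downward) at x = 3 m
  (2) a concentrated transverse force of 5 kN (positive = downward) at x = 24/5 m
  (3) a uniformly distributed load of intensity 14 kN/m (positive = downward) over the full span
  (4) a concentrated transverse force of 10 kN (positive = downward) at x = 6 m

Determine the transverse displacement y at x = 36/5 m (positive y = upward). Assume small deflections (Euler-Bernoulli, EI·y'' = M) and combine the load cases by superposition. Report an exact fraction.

y(36/5) = -628191/3906250 m

Load 1 — point force P=-2 kN at a=3 m (b=L-a=9):
  y_1 = -Pa²(L-x)²(3bL-(3b+a)(L-x))/(6L³EI)  [x>a] = -(-2)·3²·(12-(36/5))²·(3·9·12-(3·9+3)·(12-(36/5)))/(6·12³·5000) = 9/6250 m
Load 2 — point force P=5 kN at a=24/5 m (b=L-a=36/5):
  y_2 = -Pa²(L-x)²(3bL-(3b+a)(L-x))/(6L³EI)  [x>a] = -5·(24/5)²·(12-(36/5))²·(3·(36/5)·12-(3·(36/5)+(24/5))·(12-(36/5)))/(6·12³·5000) = -13248/1953125 m
Load 3 — uniform load w=14 kN/m over full span:
  y_3 = -wx²(L-x)²/(24EI) = -14·(36/5)²·(12-(36/5))²/(24·5000) = -54432/390625 m
Load 4 — point force P=10 kN at a=6 m (b=L-a=6):
  y_4 = -Pa²(L-x)²(3bL-(3b+a)(L-x))/(6L³EI)  [x>a] = -10·6²·(12-(36/5))²·(3·6·12-(3·6+6)·(12-(36/5)))/(6·12³·5000) = -252/15625 m
Superposition: y = Σ y_i = -628191/3906250 m ≈ -0.160817 m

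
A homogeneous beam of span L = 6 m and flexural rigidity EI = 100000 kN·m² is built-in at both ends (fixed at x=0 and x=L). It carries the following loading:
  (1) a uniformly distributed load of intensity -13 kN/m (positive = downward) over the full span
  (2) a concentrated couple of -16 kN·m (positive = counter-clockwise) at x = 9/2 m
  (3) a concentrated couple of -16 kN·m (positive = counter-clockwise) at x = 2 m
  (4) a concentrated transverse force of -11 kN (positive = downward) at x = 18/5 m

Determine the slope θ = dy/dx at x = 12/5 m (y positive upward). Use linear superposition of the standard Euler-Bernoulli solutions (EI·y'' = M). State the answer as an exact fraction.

Load 1 — uniform load w=-13 kN/m over full span:
  θ_1 = -wx(L-x)(L-2x)/(12EI) = -(-13)·(12/5)·(6-(12/5))·(6-2·(12/5))/(12·100000) = 351/3125000 rad
Load 2 — applied couple M₀=-16 kN·m at a=9/2 m (b=L-a=3/2):
  θ_2 = (R_Ax²/2 - M_Ax)/EI  [x≤a] with R_A=-3, M_A=-5 = ((-3)·(12/5)²/2 - (-5)·(12/5))/100000 = 21/625000 rad
Load 3 — applied couple M₀=-16 kN·m at a=2 m (b=L-a=4):
  θ_3 = (R_Ax²/2 - M_Ax - M₀(x-a))/EI  [x>a] with R_A=-32/9, M_A=0 = ((-32/9)·(12/5)²/2 - 0·(12/5) - (-16)·((12/5)-2))/100000 = -3/78125 rad
Load 4 — point force P=-11 kN at a=18/5 m (b=L-a=12/5):
  θ_4 = -Pb²x(2aL-(3a+b)x)/(2L³EI)  [x≤a] = -(-11)·(12/5)²·(12/5)·(2·(18/5)·6-(3·(18/5)+(12/5))·(12/5))/(2·6³·100000) = 396/9765625 rad
Superposition: θ = Σ θ_i = 1446/9765625 rad ≈ 0.000148 rad

θ(12/5) = 1446/9765625 rad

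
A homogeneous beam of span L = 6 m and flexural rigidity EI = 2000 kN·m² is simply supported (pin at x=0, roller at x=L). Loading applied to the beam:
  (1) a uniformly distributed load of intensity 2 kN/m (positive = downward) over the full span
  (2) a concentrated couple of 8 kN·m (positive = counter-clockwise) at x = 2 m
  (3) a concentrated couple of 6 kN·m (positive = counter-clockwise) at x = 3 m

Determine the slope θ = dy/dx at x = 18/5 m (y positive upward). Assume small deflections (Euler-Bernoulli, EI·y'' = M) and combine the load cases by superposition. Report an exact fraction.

θ(18/5) = 3911/1500000 rad

Load 1 — uniform load w=2 kN/m over full span:
  θ_1 = -w(L³-6Lx²+4x³)/(24EI) = -2·(6³-6·6·(18/5)²+4·(18/5)³)/(24·2000) = 333/125000 rad
Load 2 — applied couple M₀=8 kN·m at a=2 m (b=L-a=4):
  θ_2 = (M₀x²/(2L)-M₀(x-a)+C₁)/EI  [x>a] with C₁=M₀(3b²-L²)/(6L)=8/3 = (8·(18/5)²/(2·6)-8·((18/5)-2)+(8/3))/2000 = -7/9375 rad
Load 3 — applied couple M₀=6 kN·m at a=3 m (b=L-a=3):
  θ_3 = (M₀x²/(2L)-M₀(x-a)+C₁)/EI  [x>a] with C₁=M₀(3b²-L²)/(6L)=-3/2 = (6·(18/5)²/(2·6)-6·((18/5)-3)+(-3/2))/2000 = 69/100000 rad
Superposition: θ = Σ θ_i = 3911/1500000 rad ≈ 0.002607 rad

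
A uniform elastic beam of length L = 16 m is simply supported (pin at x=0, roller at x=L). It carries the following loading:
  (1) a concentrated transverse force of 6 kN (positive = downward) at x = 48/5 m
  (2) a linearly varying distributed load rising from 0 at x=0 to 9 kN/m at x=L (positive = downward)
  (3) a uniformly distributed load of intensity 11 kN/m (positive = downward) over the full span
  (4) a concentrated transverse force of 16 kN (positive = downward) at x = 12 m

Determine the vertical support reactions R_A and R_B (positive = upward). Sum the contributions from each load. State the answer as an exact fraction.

Load 1 — point force P=6 kN at a=48/5 m (b=L-a=32/5):
  R_A = Pb/L = 6·(32/5)/16 = 12/5 kN
  R_B = Pa/L = 6·(48/5)/16 = 18/5 kN
Load 2 — triangular load w₀=9 kN/m (0→w₀ over full span):
  R_A = w₀L/6 = 9·16/6 = 24 kN
  R_B = w₀L/3 = 9·16/3 = 48 kN
Load 3 — uniform load w=11 kN/m over full span:
  R_A = wL/2 = 11·16/2 = 88 kN
  R_B = wL/2 = 11·16/2 = 88 kN
Load 4 — point force P=16 kN at a=12 m (b=L-a=4):
  R_A = Pb/L = 16·4/16 = 4 kN
  R_B = Pa/L = 16·12/16 = 12 kN
Superposition: R_A = 592/5 kN, R_B = 758/5 kN

R_A = 592/5 kN, R_B = 758/5 kN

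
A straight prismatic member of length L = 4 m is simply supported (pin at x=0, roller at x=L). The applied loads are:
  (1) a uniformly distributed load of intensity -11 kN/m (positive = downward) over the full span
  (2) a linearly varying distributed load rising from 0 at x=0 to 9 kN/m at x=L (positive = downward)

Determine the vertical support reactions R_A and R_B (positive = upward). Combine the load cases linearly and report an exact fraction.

R_A = -16 kN, R_B = -10 kN

Load 1 — uniform load w=-11 kN/m over full span:
  R_A = wL/2 = (-11)·4/2 = -22 kN
  R_B = wL/2 = (-11)·4/2 = -22 kN
Load 2 — triangular load w₀=9 kN/m (0→w₀ over full span):
  R_A = w₀L/6 = 9·4/6 = 6 kN
  R_B = w₀L/3 = 9·4/3 = 12 kN
Superposition: R_A = -16 kN, R_B = -10 kN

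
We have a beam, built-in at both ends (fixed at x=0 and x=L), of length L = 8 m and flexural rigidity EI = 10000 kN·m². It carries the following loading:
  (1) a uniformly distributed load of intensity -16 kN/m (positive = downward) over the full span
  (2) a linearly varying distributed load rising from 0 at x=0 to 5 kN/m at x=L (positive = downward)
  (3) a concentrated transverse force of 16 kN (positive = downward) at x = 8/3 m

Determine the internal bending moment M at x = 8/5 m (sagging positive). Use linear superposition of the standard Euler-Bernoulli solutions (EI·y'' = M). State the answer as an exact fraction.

M(8/5) = 48/25 kN·m

Load 1 — uniform load w=-16 kN/m over full span:
  M_1 = wLx/2 - wL²/12 - wx²/2 = (-16)·8·(8/5)/2 - (-16)·8²/12 - (-16)·(8/5)²/2 = 256/75 kN·m
Load 2 — triangular load w₀=5 kN/m (0→w₀ over full span):
  M_2 = 3w₀Lx/20 - w₀L²/30 - w₀x³/(6L) = 3·5·8·(8/5)/20 - 5·8²/30 - 5·(8/5)³/(6·8) = -112/75 kN·m
Load 3 — point force P=16 kN at a=8/3 m (b=L-a=16/3):
  M_3 = Pb²(3a+b)x/L³ - Pab²/L²  [x≤a] = 16·(16/3)²·(3·(8/3)+(16/3))·(8/5)/8³ - 16·(8/3)·(16/3)²/8² = 0 kN·m
Superposition: M = Σ M_i = 48/25 kN·m ≈ 1.920000 kN·m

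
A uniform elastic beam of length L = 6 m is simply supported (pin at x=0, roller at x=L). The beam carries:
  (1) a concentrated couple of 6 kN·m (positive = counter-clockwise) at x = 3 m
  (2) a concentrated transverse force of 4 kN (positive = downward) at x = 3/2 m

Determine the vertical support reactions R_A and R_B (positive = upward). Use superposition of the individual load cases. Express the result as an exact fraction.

R_A = 4 kN, R_B = 0 kN

Load 1 — applied couple M₀=6 kN·m at a=3 m (b=L-a=3):
  R_A = M₀/L = 6/6 = 1 kN
  R_B = -M₀/L = -6/6 = -1 kN
Load 2 — point force P=4 kN at a=3/2 m (b=L-a=9/2):
  R_A = Pb/L = 4·(9/2)/6 = 3 kN
  R_B = Pa/L = 4·(3/2)/6 = 1 kN
Superposition: R_A = 4 kN, R_B = 0 kN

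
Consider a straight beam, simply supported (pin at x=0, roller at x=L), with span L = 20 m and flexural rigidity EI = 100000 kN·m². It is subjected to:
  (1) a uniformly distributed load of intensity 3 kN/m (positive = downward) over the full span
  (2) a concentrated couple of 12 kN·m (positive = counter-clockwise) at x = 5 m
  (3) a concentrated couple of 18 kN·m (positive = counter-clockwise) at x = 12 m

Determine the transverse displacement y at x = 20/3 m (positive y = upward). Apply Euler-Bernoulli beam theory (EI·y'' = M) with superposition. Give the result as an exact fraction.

Load 1 — uniform load w=3 kN/m over full span:
  y_1 = -wx(L³-2Lx²+x³)/(24EI) = -3·(20/3)·(20³-2·20·(20/3)²+(20/3)³)/(24·100000) = -22/405 m
Load 2 — applied couple M₀=12 kN·m at a=5 m (b=L-a=15):
  y_2 = (M₀x³/(6L)-M₀(x-a)²/2+C₁x)/EI  [x>a] with C₁=M₀(3b²-L²)/(6L)=55/2 = (12·(20/3)³/(6·20)-12·((20/3)-5)²/2+(55/2)·(20/3))/100000 = 53/27000 m
Load 3 — applied couple M₀=18 kN·m at a=12 m (b=L-a=8):
  y_3 = (M₀x³/(6L)+C₁x)/EI  [x≤a] with C₁=M₀(3b²-L²)/(6L)=-156/5 = (18·(20/3)³/(6·20)+(-156/5)·(20/3))/100000 = -46/28125 m
Superposition: y = Σ y_i = -109337/2025000 m ≈ -0.053994 m

y(20/3) = -109337/2025000 m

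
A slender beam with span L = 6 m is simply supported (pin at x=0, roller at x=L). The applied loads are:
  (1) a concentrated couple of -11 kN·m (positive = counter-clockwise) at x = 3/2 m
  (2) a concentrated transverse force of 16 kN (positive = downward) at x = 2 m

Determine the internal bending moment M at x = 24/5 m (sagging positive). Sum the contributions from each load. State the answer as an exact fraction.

Load 1 — applied couple M₀=-11 kN·m at a=3/2 m (b=L-a=9/2):
  M_1 = M₀x/L - M₀  [x>a] = (-11)·(24/5)/6 - (-11) = 11/5 kN·m
Load 2 — point force P=16 kN at a=2 m (b=L-a=4):
  M_2 = Pa(L-x)/L  [x>a] = 16·2·(6-(24/5))/6 = 32/5 kN·m
Superposition: M = Σ M_i = 43/5 kN·m ≈ 8.600000 kN·m

M(24/5) = 43/5 kN·m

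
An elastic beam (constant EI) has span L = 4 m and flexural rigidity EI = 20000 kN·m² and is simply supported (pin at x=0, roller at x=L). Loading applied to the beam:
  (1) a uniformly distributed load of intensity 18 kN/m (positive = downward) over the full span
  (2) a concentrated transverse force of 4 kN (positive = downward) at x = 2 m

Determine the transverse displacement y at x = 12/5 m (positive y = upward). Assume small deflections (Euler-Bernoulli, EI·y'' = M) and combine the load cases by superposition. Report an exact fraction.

y(12/5) = -3643/1171875 m

Load 1 — uniform load w=18 kN/m over full span:
  y_1 = -wx(L³-2Lx²+x³)/(24EI) = -18·(12/5)·(4³-2·4·(12/5)²+(12/5)³)/(24·20000) = -1116/390625 m
Load 2 — point force P=4 kN at a=2 m (b=L-a=2):
  y_2 = -Pa(L-x)(2Lx-a²-x²)/(6LEI)  [x>a] = -4·2·(4-(12/5))·(2·4·(12/5)-2²-(12/5)²)/(6·4·20000) = -59/234375 m
Superposition: y = Σ y_i = -3643/1171875 m ≈ -0.003109 m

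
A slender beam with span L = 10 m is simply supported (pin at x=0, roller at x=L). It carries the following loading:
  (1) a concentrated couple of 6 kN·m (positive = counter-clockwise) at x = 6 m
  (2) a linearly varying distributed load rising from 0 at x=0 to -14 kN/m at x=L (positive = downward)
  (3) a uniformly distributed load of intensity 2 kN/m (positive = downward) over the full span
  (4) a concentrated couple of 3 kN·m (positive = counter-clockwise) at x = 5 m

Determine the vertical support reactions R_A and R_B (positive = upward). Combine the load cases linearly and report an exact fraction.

Load 1 — applied couple M₀=6 kN·m at a=6 m (b=L-a=4):
  R_A = M₀/L = 6/10 = 3/5 kN
  R_B = -M₀/L = -6/10 = -3/5 kN
Load 2 — triangular load w₀=-14 kN/m (0→w₀ over full span):
  R_A = w₀L/6 = (-14)·10/6 = -70/3 kN
  R_B = w₀L/3 = (-14)·10/3 = -140/3 kN
Load 3 — uniform load w=2 kN/m over full span:
  R_A = wL/2 = 2·10/2 = 10 kN
  R_B = wL/2 = 2·10/2 = 10 kN
Load 4 — applied couple M₀=3 kN·m at a=5 m (b=L-a=5):
  R_A = M₀/L = 3/10 kN
  R_B = -M₀/L = -3/10 kN
Superposition: R_A = -373/30 kN, R_B = -1127/30 kN

R_A = -373/30 kN, R_B = -1127/30 kN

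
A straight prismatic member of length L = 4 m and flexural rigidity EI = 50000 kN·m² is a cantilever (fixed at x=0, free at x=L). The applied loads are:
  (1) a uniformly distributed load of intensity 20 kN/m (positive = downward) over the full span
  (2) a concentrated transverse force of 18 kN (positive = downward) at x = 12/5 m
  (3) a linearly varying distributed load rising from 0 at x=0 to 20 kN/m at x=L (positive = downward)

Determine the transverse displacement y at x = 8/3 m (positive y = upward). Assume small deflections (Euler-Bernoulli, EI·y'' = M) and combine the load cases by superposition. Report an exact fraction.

Load 1 — uniform load w=20 kN/m over full span:
  y_1 = -wx²(x²-4Lx+6L²)/(24EI) = -20·(8/3)²·((8/3)²-4·4·(8/3)+6·4²)/(24·50000) = -1088/151875 m
Load 2 — point force P=18 kN at a=12/5 m (b=L-a=8/5):
  y_2 = -Pa²(3x-a)/(6EI)  [x>a] = -18·(12/5)²·(3·(8/3)-(12/5))/(6·50000) = -756/390625 m
Load 3 — triangular load w₀=20 kN/m (0→w₀ over full span):
  y_3 = (w₀Lx³/12-w₀L²x²/6-w₀x⁵/(120L))/EI = (20·4·(8/3)³/12-20·4²·(8/3)²/6-20·(8/3)⁵/(120·4))/50000 = -11776/2278125 m
Superposition: y = Σ y_i = -4063124/284765625 m ≈ -0.014268 m

y(8/3) = -4063124/284765625 m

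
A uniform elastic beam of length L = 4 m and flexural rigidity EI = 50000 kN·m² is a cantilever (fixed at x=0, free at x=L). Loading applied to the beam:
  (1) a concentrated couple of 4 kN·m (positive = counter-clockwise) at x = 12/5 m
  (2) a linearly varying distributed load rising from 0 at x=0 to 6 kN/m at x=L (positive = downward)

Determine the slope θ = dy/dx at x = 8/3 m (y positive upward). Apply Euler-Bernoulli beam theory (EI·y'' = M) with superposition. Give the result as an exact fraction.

Load 1 — applied couple M₀=4 kN·m at a=12/5 m (b=L-a=8/5):
  θ_1 = M₀a/EI  [x>a] = 4·(12/5)/50000 = 3/15625 rad
Load 2 — triangular load w₀=6 kN/m (0→w₀ over full span):
  θ_2 = (w₀Lx²/4-w₀L²x/3-w₀x⁴/(24L))/EI = (6·4·(8/3)²/4-6·4²·(8/3)/3-6·(8/3)⁴/(24·4))/50000 = -232/253125 rad
Superposition: θ = Σ θ_i = -917/1265625 rad ≈ -0.000725 rad

θ(8/3) = -917/1265625 rad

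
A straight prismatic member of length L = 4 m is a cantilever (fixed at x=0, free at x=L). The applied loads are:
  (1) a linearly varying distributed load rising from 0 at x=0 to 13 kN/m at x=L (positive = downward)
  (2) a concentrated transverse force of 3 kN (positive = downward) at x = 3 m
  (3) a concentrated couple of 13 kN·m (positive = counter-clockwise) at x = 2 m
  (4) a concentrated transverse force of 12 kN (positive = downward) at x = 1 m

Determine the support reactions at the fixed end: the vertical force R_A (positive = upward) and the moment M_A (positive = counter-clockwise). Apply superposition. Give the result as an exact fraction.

Load 1 — triangular load w₀=13 kN/m (0→w₀ over full span):
  R_A = w₀L/2 = 13·4/2 = 26 kN
  M_A = w₀L²/3 = 13·4²/3 = 208/3 kN·m
Load 2 — point force P=3 kN at a=3 m (b=L-a=1):
  R_A = P = 3 kN
  M_A = Pa = 3·3 = 9 kN·m
Load 3 — applied couple M₀=13 kN·m at a=2 m (b=L-a=2):
  R_A = 0 kN
  M_A = -M₀ = -13 kN·m
Load 4 — point force P=12 kN at a=1 m (b=L-a=3):
  R_A = P = 12 kN
  M_A = Pa = 12·1 = 12 kN·m
Superposition: R_A = 41 kN, M_A = 232/3 kN·m

R_A = 41 kN, M_A = 232/3 kN·m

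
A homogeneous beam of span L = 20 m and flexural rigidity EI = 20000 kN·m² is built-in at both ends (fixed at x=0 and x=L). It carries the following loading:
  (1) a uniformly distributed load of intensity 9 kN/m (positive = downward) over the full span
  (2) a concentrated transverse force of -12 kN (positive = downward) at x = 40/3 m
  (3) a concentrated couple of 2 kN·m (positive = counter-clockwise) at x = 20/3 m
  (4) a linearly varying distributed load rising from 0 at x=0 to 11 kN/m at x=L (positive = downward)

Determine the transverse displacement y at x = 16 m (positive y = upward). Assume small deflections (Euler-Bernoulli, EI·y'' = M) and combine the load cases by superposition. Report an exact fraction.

Load 1 — uniform load w=9 kN/m over full span:
  y_1 = -wx²(L-x)²/(24EI) = -9·16²·(20-16)²/(24·20000) = -48/625 m
Load 2 — point force P=-12 kN at a=40/3 m (b=L-a=20/3):
  y_2 = -Pa²(L-x)²(3bL-(3b+a)(L-x))/(6L³EI)  [x>a] = -(-12)·(40/3)²·(20-16)²·(3·(20/3)·20-(3·(20/3)+(40/3))·(20-16))/(6·20³·20000) = 32/3375 m
Load 3 — applied couple M₀=2 kN·m at a=20/3 m (b=L-a=40/3):
  y_3 = (R_Ax³/6 - M_Ax²/2 - M₀(x-a)²/2)/EI  [x>a] with R_A=2/15, M_A=0 = ((2/15)·16³/6 - 0·16²/2 - 2·(16-(20/3))²/2)/20000 = 11/56250 m
Load 4 — triangular load w₀=11 kN/m (0→w₀ over full span):
  y_4 = -w₀x²(L-x)²(x+2L)/(120LEI) = -11·16²·(20-16)²·(16+2·20)/(120·20·20000) = -2464/46875 m
Superposition: y = Σ y_i = -100987/843750 m ≈ -0.119688 m

y(16) = -100987/843750 m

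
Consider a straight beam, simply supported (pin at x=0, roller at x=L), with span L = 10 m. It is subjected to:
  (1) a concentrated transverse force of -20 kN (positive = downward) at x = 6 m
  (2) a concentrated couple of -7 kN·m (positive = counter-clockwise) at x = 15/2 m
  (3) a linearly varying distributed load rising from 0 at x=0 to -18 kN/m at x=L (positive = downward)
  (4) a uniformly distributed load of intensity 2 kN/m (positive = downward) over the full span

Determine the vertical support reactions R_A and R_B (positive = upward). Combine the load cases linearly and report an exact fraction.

Load 1 — point force P=-20 kN at a=6 m (b=L-a=4):
  R_A = Pb/L = (-20)·4/10 = -8 kN
  R_B = Pa/L = (-20)·6/10 = -12 kN
Load 2 — applied couple M₀=-7 kN·m at a=15/2 m (b=L-a=5/2):
  R_A = M₀/L = (-7)/10 = -7/10 kN
  R_B = -M₀/L = -(-7)/10 = 7/10 kN
Load 3 — triangular load w₀=-18 kN/m (0→w₀ over full span):
  R_A = w₀L/6 = (-18)·10/6 = -30 kN
  R_B = w₀L/3 = (-18)·10/3 = -60 kN
Load 4 — uniform load w=2 kN/m over full span:
  R_A = wL/2 = 2·10/2 = 10 kN
  R_B = wL/2 = 2·10/2 = 10 kN
Superposition: R_A = -287/10 kN, R_B = -613/10 kN

R_A = -287/10 kN, R_B = -613/10 kN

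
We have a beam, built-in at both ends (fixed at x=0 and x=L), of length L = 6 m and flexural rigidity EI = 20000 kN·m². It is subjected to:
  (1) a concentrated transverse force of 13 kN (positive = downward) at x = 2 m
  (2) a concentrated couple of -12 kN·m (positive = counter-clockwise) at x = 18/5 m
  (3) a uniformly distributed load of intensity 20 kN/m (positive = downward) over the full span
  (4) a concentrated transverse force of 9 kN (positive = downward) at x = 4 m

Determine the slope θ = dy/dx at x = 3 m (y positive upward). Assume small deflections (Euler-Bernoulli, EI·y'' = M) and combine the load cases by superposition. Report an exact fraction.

θ(3) = -29/750000 rad

Load 1 — point force P=13 kN at a=2 m (b=L-a=4):
  θ_1 = Pa²(L-x)(2bL-(3b+a)(L-x))/(2L³EI)  [x>a] = 13·2²·(6-3)·(2·4·6-(3·4+2)·(6-3))/(2·6³·20000) = 13/120000 rad
Load 2 — applied couple M₀=-12 kN·m at a=18/5 m (b=L-a=12/5):
  θ_2 = (R_Ax²/2 - M_Ax)/EI  [x≤a] with R_A=-72/25, M_A=-96/25 = ((-72/25)·3²/2 - (-96/25)·3)/20000 = -9/125000 rad
Load 3 — uniform load w=20 kN/m over full span:
  θ_3 = -wx(L-x)(L-2x)/(12EI) = -20·3·(6-3)·(6-2·3)/(12·20000) = 0 rad
Load 4 — point force P=9 kN at a=4 m (b=L-a=2):
  θ_4 = -Pb²x(2aL-(3a+b)x)/(2L³EI)  [x≤a] = -9·2²·3·(2·4·6-(3·4+2)·3)/(2·6³·20000) = -3/40000 rad
Superposition: θ = Σ θ_i = -29/750000 rad ≈ -0.000039 rad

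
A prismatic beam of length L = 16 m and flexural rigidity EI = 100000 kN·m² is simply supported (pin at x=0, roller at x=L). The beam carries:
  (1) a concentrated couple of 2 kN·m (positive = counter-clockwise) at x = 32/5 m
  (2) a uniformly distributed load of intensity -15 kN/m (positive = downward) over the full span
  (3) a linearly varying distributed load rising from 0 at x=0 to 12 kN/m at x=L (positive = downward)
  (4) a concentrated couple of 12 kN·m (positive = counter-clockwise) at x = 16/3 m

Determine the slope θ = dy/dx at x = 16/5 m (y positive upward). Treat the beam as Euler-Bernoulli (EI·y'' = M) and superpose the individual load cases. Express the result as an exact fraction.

Load 1 — applied couple M₀=2 kN·m at a=32/5 m (b=L-a=48/5):
  θ_1 = (M₀x²/(2L)+C₁)/EI  [x≤a] with C₁=M₀(3b²-L²)/(6L)=32/75 = (2·(16/5)²/(2·16)+(32/75))/100000 = 1/93750 rad
Load 2 — uniform load w=-15 kN/m over full span:
  θ_2 = -w(L³-6Lx²+4x³)/(24EI) = -(-15)·(16³-6·16·(16/5)²+4·(16/5)³)/(24·100000) = 1584/78125 rad
Load 3 — triangular load w₀=12 kN/m (0→w₀ over full span):
  θ_3 = -w₀(7L⁴-30L²x²+15x⁴)/(360LEI) = -12·(7·16⁴-30·16²·(16/5)²+15·(16/5)⁴)/(360·16·100000) = -46592/5859375 rad
Load 4 — applied couple M₀=12 kN·m at a=16/3 m (b=L-a=32/3):
  θ_4 = (M₀x²/(2L)+C₁)/EI  [x≤a] with C₁=M₀(3b²-L²)/(6L)=32/3 = (12·(16/5)²/(2·16)+(32/3))/100000 = 34/234375 rad
Superposition: θ = Σ θ_i = 48747/3906250 rad ≈ 0.012479 rad

θ(16/5) = 48747/3906250 rad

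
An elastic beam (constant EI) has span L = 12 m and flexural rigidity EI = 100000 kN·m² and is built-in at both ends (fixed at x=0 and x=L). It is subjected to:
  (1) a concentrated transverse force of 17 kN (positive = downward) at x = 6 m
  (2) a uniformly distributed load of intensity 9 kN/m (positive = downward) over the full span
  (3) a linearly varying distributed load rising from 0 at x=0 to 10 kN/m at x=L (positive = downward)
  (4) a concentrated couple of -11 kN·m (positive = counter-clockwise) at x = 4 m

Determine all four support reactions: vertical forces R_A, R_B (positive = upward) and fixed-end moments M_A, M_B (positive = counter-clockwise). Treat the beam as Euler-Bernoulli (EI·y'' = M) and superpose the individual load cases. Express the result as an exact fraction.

Load 1 — point force P=17 kN at a=6 m (b=L-a=6):
  R_A = Pb²(3a+b)/L³ = 17·6²·(3·6+6)/12³ = 17/2 kN
  M_A = Pab²/L² = 17·6·6²/12² = 51/2 kN·m
  R_B = Pa²(a+3b)/L³ = 17·6²·(6+3·6)/12³ = 17/2 kN
  M_B = -Pa²b/L² = -17·6²·6/12² = -51/2 kN·m
Load 2 — uniform load w=9 kN/m over full span:
  R_A = wL/2 = 9·12/2 = 54 kN
  M_A = wL²/12 = 9·12²/12 = 108 kN·m
  R_B = wL/2 = 9·12/2 = 54 kN
  M_B = -wL²/12 = -9·12²/12 = -108 kN·m
Load 3 — triangular load w₀=10 kN/m (0→w₀ over full span):
  R_A = 3w₀L/20 = 3·10·12/20 = 18 kN
  M_A = w₀L²/30 = 10·12²/30 = 48 kN·m
  R_B = 7w₀L/20 = 7·10·12/20 = 42 kN
  M_B = -w₀L²/20 = -10·12²/20 = -72 kN·m
Load 4 — applied couple M₀=-11 kN·m at a=4 m (b=L-a=8):
  R_A = 6M₀ab/L³ = 6·(-11)·4·8/12³ = -11/9 kN
  M_A = M₀b(2a-b)/L² = (-11)·8·(2·4-8)/12² = 0 kN·m
  R_B = -6M₀ab/L³ = -6·(-11)·4·8/12³ = 11/9 kN
  M_B = M₀a(2b-a)/L² = (-11)·4·(2·8-4)/12² = -11/3 kN·m
Superposition: R_A = 1427/18 kN, M_A = 363/2 kN·m, R_B = 1903/18 kN, M_B = -1255/6 kN·m

R_A = 1427/18 kN, M_A = 363/2 kN·m, R_B = 1903/18 kN, M_B = -1255/6 kN·m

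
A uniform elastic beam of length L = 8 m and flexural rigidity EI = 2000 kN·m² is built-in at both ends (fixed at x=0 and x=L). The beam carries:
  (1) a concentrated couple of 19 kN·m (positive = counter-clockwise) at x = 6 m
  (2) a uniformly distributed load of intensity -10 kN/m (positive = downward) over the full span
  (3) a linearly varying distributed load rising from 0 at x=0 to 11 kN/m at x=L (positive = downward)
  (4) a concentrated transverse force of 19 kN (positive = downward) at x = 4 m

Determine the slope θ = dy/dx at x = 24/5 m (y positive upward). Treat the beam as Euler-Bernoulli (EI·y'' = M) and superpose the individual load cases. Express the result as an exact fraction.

θ(24/5) = 1857/1250000 rad

Load 1 — applied couple M₀=19 kN·m at a=6 m (b=L-a=2):
  θ_1 = (R_Ax²/2 - M_Ax)/EI  [x≤a] with R_A=171/64, M_A=95/16 = ((171/64)·(24/5)²/2 - (95/16)·(24/5))/2000 = 57/50000 rad
Load 2 — uniform load w=-10 kN/m over full span:
  θ_2 = -wx(L-x)(L-2x)/(12EI) = -(-10)·(24/5)·(8-(24/5))·(8-2·(24/5))/(12·2000) = -32/3125 rad
Load 3 — triangular load w₀=11 kN/m (0→w₀ over full span):
  θ_3 = -w₀(2x(L-x)(L-2x)(x+2L)+x²(L-x)²)/(120LEI) = -11·(2·(24/5)·(8-(24/5))·(8-2·(24/5))·((24/5)+2·8)+(24/5)²·(8-(24/5))²)/(120·8·2000) = 352/78125 rad
Load 4 — point force P=19 kN at a=4 m (b=L-a=4):
  θ_4 = Pa²(L-x)(2bL-(3b+a)(L-x))/(2L³EI)  [x>a] = 19·4²·(8-(24/5))·(2·4·8-(3·4+4)·(8-(24/5)))/(2·8³·2000) = 19/3125 rad
Superposition: θ = Σ θ_i = 1857/1250000 rad ≈ 0.001486 rad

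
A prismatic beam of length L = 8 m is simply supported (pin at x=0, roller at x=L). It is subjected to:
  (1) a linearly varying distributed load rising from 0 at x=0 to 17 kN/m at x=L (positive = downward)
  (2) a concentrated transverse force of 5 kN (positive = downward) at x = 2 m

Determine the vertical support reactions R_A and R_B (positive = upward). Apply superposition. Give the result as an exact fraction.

R_A = 317/12 kN, R_B = 559/12 kN

Load 1 — triangular load w₀=17 kN/m (0→w₀ over full span):
  R_A = w₀L/6 = 17·8/6 = 68/3 kN
  R_B = w₀L/3 = 17·8/3 = 136/3 kN
Load 2 — point force P=5 kN at a=2 m (b=L-a=6):
  R_A = Pb/L = 5·6/8 = 15/4 kN
  R_B = Pa/L = 5·2/8 = 5/4 kN
Superposition: R_A = 317/12 kN, R_B = 559/12 kN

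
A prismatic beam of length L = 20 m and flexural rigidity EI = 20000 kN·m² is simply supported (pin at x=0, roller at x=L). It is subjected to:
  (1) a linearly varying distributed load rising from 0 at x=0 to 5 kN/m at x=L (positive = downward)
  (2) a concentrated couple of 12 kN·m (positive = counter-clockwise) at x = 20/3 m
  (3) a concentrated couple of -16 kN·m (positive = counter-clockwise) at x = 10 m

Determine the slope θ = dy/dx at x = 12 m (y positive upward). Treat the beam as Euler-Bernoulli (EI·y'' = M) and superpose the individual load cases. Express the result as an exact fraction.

θ(12) = 1049/112500 rad

Load 1 — triangular load w₀=5 kN/m (0→w₀ over full span):
  θ_1 = -w₀(7L⁴-30L²x²+15x⁴)/(360LEI) = -5·(7·20⁴-30·20²·12²+15·12⁴)/(360·20·20000) = 58/5625 rad
Load 2 — applied couple M₀=12 kN·m at a=20/3 m (b=L-a=40/3):
  θ_2 = (M₀x²/(2L)-M₀(x-a)+C₁)/EI  [x>a] with C₁=M₀(3b²-L²)/(6L)=40/3 = (12·12²/(2·20)-12·(12-(20/3))+(40/3))/20000 = -7/18750 rad
Load 3 — applied couple M₀=-16 kN·m at a=10 m (b=L-a=10):
  θ_3 = (M₀x²/(2L)-M₀(x-a)+C₁)/EI  [x>a] with C₁=M₀(3b²-L²)/(6L)=40/3 = ((-16)·12²/(2·20)-(-16)·(12-10)+(40/3))/20000 = -23/37500 rad
Superposition: θ = Σ θ_i = 1049/112500 rad ≈ 0.009324 rad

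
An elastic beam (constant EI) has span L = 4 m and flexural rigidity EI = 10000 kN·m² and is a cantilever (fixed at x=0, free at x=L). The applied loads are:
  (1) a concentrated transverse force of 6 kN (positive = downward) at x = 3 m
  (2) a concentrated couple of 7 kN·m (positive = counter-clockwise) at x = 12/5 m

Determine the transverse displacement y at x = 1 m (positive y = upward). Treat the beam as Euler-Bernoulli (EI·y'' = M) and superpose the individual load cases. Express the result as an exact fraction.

Load 1 — point force P=6 kN at a=3 m (b=L-a=1):
  y_1 = -Px²(3a-x)/(6EI)  [x≤a] = -6·1²·(3·3-1)/(6·10000) = -1/1250 m
Load 2 — applied couple M₀=7 kN·m at a=12/5 m (b=L-a=8/5):
  y_2 = M₀x²/(2EI)  [x≤a] = 7·1²/(2·10000) = 7/20000 m
Superposition: y = Σ y_i = -9/20000 m ≈ -0.000450 m

y(1) = -9/20000 m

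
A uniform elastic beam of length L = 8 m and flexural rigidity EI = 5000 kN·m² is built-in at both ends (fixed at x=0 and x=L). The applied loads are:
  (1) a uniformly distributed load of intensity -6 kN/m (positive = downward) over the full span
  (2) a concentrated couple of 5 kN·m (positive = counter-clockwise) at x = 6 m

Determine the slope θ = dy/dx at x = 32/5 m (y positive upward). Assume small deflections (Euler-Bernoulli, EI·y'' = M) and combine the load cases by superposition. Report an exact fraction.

Load 1 — uniform load w=-6 kN/m over full span:
  θ_1 = -wx(L-x)(L-2x)/(12EI) = -(-6)·(32/5)·(8-(32/5))·(8-2·(32/5))/(12·5000) = -384/78125 rad
Load 2 — applied couple M₀=5 kN·m at a=6 m (b=L-a=2):
  θ_2 = (R_Ax²/2 - M_Ax - M₀(x-a))/EI  [x>a] with R_A=45/64, M_A=25/16 = ((45/64)·(32/5)²/2 - (25/16)·(32/5) - 5·((32/5)-6))/5000 = 3/6250 rad
Superposition: θ = Σ θ_i = -693/156250 rad ≈ -0.004435 rad

θ(32/5) = -693/156250 rad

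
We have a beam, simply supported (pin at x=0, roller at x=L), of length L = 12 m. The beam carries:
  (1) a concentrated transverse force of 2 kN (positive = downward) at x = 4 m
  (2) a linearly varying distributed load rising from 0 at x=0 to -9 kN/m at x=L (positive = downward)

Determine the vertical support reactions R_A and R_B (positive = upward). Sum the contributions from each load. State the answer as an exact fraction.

R_A = -50/3 kN, R_B = -106/3 kN

Load 1 — point force P=2 kN at a=4 m (b=L-a=8):
  R_A = Pb/L = 2·8/12 = 4/3 kN
  R_B = Pa/L = 2·4/12 = 2/3 kN
Load 2 — triangular load w₀=-9 kN/m (0→w₀ over full span):
  R_A = w₀L/6 = (-9)·12/6 = -18 kN
  R_B = w₀L/3 = (-9)·12/3 = -36 kN
Superposition: R_A = -50/3 kN, R_B = -106/3 kN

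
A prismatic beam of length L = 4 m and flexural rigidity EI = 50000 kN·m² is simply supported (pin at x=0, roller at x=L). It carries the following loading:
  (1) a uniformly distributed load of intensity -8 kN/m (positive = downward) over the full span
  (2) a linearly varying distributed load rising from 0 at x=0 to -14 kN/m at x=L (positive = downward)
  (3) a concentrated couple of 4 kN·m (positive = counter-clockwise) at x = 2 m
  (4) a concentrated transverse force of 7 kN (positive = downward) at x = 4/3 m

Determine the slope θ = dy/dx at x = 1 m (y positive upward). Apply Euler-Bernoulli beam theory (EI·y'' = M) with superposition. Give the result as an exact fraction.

θ(1) = 147881/324000000 rad

Load 1 — uniform load w=-8 kN/m over full span:
  θ_1 = -w(L³-6Lx²+4x³)/(24EI) = -(-8)·(4³-6·4·1²+4·1³)/(24·50000) = 11/37500 rad
Load 2 — triangular load w₀=-14 kN/m (0→w₀ over full span):
  θ_2 = -w₀(7L⁴-30L²x²+15x⁴)/(360LEI) = -(-14)·(7·4⁴-30·4²·1²+15·1⁴)/(360·4·50000) = 9289/36000000 rad
Load 3 — applied couple M₀=4 kN·m at a=2 m (b=L-a=2):
  θ_3 = (M₀x²/(2L)+C₁)/EI  [x≤a] with C₁=M₀(3b²-L²)/(6L)=-2/3 = (4·1²/(2·4)+(-2/3))/50000 = -1/300000 rad
Load 4 — point force P=7 kN at a=4/3 m (b=L-a=8/3):
  θ_4 = -Pb(L²-b²-3x²)/(6LEI)  [x≤a] = -7·(8/3)·(4²-(8/3)²-3·1²)/(6·4·50000) = -371/4050000 rad
Superposition: θ = Σ θ_i = 147881/324000000 rad ≈ 0.000456 rad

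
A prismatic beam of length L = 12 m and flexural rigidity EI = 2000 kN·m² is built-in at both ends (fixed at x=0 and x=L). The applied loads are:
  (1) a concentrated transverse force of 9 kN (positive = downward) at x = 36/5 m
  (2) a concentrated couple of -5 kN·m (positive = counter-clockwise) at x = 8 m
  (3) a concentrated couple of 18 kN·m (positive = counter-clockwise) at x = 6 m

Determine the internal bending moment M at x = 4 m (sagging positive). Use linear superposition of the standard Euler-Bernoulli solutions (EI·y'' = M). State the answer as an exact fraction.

M(4) = 14059/2250 kN·m

Load 1 — point force P=9 kN at a=36/5 m (b=L-a=24/5):
  M_1 = Pb²(3a+b)x/L³ - Pab²/L²  [x≤a] = 9·(24/5)²·(3·(36/5)+(24/5))·4/12³ - 9·(36/5)·(24/5)²/12² = 288/125 kN·m
Load 2 — applied couple M₀=-5 kN·m at a=8 m (b=L-a=4):
  M_2 = R_Ax - M_A  [x≤a] with R_A=-5/9, M_A=-5/3 = (-5/9)·4 - (-5/3) = -5/9 kN·m
Load 3 — applied couple M₀=18 kN·m at a=6 m (b=L-a=6):
  M_3 = R_Ax - M_A  [x≤a] with R_A=9/4, M_A=9/2 = (9/4)·4 - (9/2) = 9/2 kN·m
Superposition: M = Σ M_i = 14059/2250 kN·m ≈ 6.248444 kN·m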